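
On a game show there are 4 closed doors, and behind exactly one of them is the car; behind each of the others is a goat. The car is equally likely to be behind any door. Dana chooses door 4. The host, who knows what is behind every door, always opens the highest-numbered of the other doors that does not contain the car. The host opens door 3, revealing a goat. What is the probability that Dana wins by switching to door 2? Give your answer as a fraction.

1/3

Consider each possible location of the car in turn.
If it is behind any of doors 1, 2, and 4 (prior 1/4 each): door 3 is the highest-numbered option available, probability 1; weight (1/4)·1 = 1/4 each.
If it is behind door 3 (prior 1/4): the host opened door 3, so this case is ruled out; weight (1/4)·0 = 0.
The weights sum to 3/4.
So P(the car behind door 2 | the host opened door 3) = (1/4) / (3/4) = 1/3.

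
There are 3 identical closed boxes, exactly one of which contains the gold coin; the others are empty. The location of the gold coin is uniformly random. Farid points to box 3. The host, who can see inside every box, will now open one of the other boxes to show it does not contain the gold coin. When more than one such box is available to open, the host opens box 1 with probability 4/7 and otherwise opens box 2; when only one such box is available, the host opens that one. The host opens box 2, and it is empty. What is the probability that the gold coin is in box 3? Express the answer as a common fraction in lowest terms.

Apply Bayes' rule, conditioning on where the gold coin actually is.
If it is in box 1 (prior 1/3): only box 2 is available, probability 1; weight (1/3)·1 = 1/3.
If it is in box 2 (prior 1/3): the host opened box 2, so this case is ruled out; weight (1/3)·0 = 0.
If it is in box 3 (prior 1/3): box 1 is available but not opened, probability 3/7; weight (1/3)·(3/7) = 1/7.
The weights sum to 10/21.
So P(the gold coin in box 3 | the host opened box 2) = (1/7) / (10/21) = 3/10.

3/10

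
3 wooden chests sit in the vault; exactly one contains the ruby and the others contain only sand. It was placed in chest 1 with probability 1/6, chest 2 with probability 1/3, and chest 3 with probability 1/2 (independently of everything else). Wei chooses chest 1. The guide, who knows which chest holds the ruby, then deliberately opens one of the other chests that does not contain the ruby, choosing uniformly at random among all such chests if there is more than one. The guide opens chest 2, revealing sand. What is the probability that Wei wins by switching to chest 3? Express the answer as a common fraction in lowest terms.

Condition on the true location of the ruby.
If it is in chest 1 (prior 1/6): the guide has 2 equally likely choices, so probability 1/2; weight (1/6)·(1/2) = 1/12.
If it is in chest 2 (prior 1/3): the guide opened chest 2, so this case is ruled out; weight (1/3)·0 = 0.
If it is in chest 3 (prior 1/2): the guide has no choice, probability 1; weight (1/2)·1 = 1/2.
The weights sum to 7/12.
So P(the ruby in chest 3 | the guide opened chest 2) = (1/2) / (7/12) = 6/7.

6/7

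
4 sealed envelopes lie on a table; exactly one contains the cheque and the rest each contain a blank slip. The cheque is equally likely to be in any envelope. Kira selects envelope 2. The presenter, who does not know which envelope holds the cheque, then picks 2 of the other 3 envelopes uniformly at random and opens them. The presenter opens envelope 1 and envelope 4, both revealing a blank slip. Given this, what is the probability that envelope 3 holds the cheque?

1/2

Consider each possible location of the cheque in turn.
If it is in either of envelopes 1 and 4 (prior 1/4 each): that envelope was opened and seen not to hold the prize — ruled out; weight (1/4)·0 = 0 each.
If it is in either of envelopes 2 and 3 (prior 1/4 each): the presenter picks exactly this set with probability 1/3 regardless, and none is the prize; weight (1/4)·(1/3) = 1/12 each.
The weights sum to 1/6.
So P(the cheque in envelope 3 | the presenter opened envelope 1 and envelope 4) = (1/12) / (1/6) = 1/2.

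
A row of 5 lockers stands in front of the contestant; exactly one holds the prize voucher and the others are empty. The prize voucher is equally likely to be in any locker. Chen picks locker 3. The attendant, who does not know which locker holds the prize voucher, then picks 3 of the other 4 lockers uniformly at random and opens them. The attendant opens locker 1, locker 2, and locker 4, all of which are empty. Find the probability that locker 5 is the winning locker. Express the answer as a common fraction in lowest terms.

Because the attendant chose which lockers to open without knowing where the prize voucher is, the choice is independent of the prize location. Learning that none of the 3 opened lockers holds the prize voucher simply rules out those 3 locations and leaves the remaining 2 lockers still equally likely by symmetry.
So P(the prize voucher in locker 5) = 1/2.

1/2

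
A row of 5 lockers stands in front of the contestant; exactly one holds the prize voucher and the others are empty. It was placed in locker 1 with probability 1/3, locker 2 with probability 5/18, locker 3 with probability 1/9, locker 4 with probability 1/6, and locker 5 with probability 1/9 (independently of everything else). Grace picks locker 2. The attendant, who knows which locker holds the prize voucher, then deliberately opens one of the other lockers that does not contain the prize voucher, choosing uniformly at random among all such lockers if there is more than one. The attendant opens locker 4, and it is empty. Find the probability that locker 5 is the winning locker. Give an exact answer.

Apply Bayes' rule, conditioning on where the prize voucher actually is.
If it is in locker 1 (prior 1/3): the attendant has 3 equally likely choices, so probability 1/3; weight (1/3)·(1/3) = 1/9.
If it is in locker 2 (prior 5/18): the attendant has 4 equally likely choices, so probability 1/4; weight (5/18)·(1/4) = 5/72.
If it is in either of lockers 3 and 5 (prior 1/9 each): the attendant has 3 equally likely choices, so probability 1/3; weight (1/9)·(1/3) = 1/27 each.
If it is in locker 4 (prior 1/6): the attendant opened locker 4, so this case is ruled out; weight (1/6)·0 = 0.
The weights sum to 55/216.
So P(the prize voucher in locker 5 | the attendant opened locker 4) = (1/27) / (55/216) = 8/55.

8/55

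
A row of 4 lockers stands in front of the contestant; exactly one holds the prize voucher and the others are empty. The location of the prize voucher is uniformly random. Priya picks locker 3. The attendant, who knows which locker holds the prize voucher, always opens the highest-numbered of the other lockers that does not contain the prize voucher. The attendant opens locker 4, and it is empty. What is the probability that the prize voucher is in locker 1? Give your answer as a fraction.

Consider each possible location of the prize voucher in turn.
If it is in any of lockers 1, 2, and 3 (prior 1/4 each): locker 4 is the highest-numbered option available, probability 1; weight (1/4)·1 = 1/4 each.
If it is in locker 4 (prior 1/4): the attendant opened locker 4, so this case is ruled out; weight (1/4)·0 = 0.
The weights sum to 3/4.
So P(the prize voucher in locker 1 | the attendant opened locker 4) = (1/4) / (3/4) = 1/3.

1/3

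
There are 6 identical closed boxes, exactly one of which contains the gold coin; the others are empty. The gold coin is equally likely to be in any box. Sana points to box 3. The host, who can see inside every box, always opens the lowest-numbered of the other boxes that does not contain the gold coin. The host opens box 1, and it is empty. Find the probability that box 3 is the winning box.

Condition on the true location of the gold coin.
If it is in box 1 (prior 1/6): the host opened box 1, so this case is ruled out; weight (1/6)·0 = 0.
If it is in any of boxes 2, 3, 4, 5, and 6 (prior 1/6 each): box 1 is the lowest-numbered option available, probability 1; weight (1/6)·1 = 1/6 each.
The weights sum to 5/6.
So P(the gold coin in box 3 | the host opened box 1) = (1/6) / (5/6) = 1/5.

1/5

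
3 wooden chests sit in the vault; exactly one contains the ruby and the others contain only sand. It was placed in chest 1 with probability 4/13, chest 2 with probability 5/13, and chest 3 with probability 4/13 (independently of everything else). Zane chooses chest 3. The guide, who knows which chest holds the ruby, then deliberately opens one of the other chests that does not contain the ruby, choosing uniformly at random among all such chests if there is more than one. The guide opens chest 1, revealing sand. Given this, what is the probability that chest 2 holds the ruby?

Consider each possible location of the ruby in turn.
If it is in chest 1 (prior 4/13): the guide opened chest 1, so this case is ruled out; weight (4/13)·0 = 0.
If it is in chest 2 (prior 5/13): the guide has no choice, probability 1; weight (5/13)·1 = 5/13.
If it is in chest 3 (prior 4/13): the guide has 2 equally likely choices, so probability 1/2; weight (4/13)·(1/2) = 2/13.
The weights sum to 7/13.
So P(the ruby in chest 2 | the guide opened chest 1) = (5/13) / (7/13) = 5/7.

5/7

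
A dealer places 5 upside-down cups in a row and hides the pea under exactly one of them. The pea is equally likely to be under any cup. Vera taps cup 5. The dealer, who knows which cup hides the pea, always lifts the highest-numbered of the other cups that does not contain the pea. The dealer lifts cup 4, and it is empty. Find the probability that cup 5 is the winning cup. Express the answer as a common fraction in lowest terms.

Apply Bayes' rule, conditioning on where the pea actually is.
If it is under any of cups 1, 2, 3, and 5 (prior 1/5 each): cup 4 is the highest-numbered option available, probability 1; weight (1/5)·1 = 1/5 each.
If it is under cup 4 (prior 1/5): the dealer opened cup 4, so this case is ruled out; weight (1/5)·0 = 0.
The weights sum to 4/5.
So P(the pea under cup 5 | the dealer opened cup 4) = (1/5) / (4/5) = 1/4.

1/4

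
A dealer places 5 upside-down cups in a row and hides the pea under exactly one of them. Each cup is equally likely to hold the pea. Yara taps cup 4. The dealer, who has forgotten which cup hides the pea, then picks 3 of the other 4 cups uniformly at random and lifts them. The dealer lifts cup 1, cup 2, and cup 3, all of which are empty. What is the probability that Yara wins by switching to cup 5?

Apply Bayes' rule, conditioning on where the pea actually is.
If it is under any of cups 1, 2, and 3 (prior 1/5 each): that cup was opened and seen not to hold the prize — ruled out; weight (1/5)·0 = 0 each.
If it is under either of cups 4 and 5 (prior 1/5 each): the dealer picks exactly this set with probability 1/4 regardless, and none is the prize; weight (1/5)·(1/4) = 1/20 each.
The weights sum to 1/10.
So P(the pea under cup 5 | the dealer opened cup 1, cup 2, and cup 3) = (1/20) / (1/10) = 1/2.

1/2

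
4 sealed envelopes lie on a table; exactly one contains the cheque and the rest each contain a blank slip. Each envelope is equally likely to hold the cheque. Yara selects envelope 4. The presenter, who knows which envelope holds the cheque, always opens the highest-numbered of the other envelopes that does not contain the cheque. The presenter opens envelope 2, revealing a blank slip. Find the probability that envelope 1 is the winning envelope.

Consider each possible location of the cheque in turn.
If it is in either of envelopes 1 and 4 (prior 1/4 each): the presenter would have opened envelope 3 instead, probability 0; weight (1/4)·0 = 0 each.
If it is in envelope 2 (prior 1/4): the presenter opened envelope 2, so this case is ruled out; weight (1/4)·0 = 0.
If it is in envelope 3 (prior 1/4): envelope 2 is the highest-numbered option available, probability 1; weight (1/4)·1 = 1/4.
The weights sum to 1/4.
So P(the cheque in envelope 1 | the presenter opened envelope 2) = 0 / (1/4) = 0.

0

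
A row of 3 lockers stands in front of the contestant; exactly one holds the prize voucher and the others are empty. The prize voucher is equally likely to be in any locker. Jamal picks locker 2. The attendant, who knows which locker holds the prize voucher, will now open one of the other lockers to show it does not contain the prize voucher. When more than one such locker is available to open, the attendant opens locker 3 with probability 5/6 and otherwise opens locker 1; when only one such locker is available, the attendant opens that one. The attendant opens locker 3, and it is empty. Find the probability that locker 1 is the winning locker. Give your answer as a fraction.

Apply Bayes' rule, conditioning on where the prize voucher actually is.
If it is in locker 1 (prior 1/3): only locker 3 is available, probability 1; weight (1/3)·1 = 1/3.
If it is in locker 2 (prior 1/3): locker 3 is available, opened with probability 5/6; weight (1/3)·(5/6) = 5/18.
If it is in locker 3 (prior 1/3): the attendant opened locker 3, so this case is ruled out; weight (1/3)·0 = 0.
The weights sum to 11/18.
So P(the prize voucher in locker 1 | the attendant opened locker 3) = (1/3) / (11/18) = 6/11.

6/11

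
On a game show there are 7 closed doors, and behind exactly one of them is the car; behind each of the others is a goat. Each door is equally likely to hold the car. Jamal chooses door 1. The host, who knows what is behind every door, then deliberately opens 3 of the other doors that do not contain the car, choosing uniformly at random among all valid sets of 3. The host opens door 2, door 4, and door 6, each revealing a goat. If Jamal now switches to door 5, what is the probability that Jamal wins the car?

2/7

Apply Bayes' rule, conditioning on where the car actually is.
If it is behind door 1 (prior 1/7): the host has 20 equally likely choices, so probability 1/20; weight (1/7)·(1/20) = 1/140.
If it is behind any of doors 2, 4, and 6 (prior 1/7 each): that door was opened and seen not to hold the prize — ruled out; weight (1/7)·0 = 0 each.
If it is behind any of doors 3, 5, and 7 (prior 1/7 each): the host has 10 equally likely choices, so probability 1/10; weight (1/7)·(1/10) = 1/70 each.
The weights sum to 1/20.
So P(the car behind door 5 | the host opened door 2, door 4, and door 6) = (1/70) / (1/20) = 2/7.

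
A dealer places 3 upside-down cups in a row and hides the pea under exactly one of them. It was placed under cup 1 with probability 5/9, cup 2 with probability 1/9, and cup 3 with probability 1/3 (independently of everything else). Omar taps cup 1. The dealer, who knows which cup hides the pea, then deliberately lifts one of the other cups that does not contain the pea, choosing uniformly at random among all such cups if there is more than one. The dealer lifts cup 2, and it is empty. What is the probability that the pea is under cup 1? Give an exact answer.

Condition on the true location of the pea.
If it is under cup 1 (prior 5/9): the dealer has 2 equally likely choices, so probability 1/2; weight (5/9)·(1/2) = 5/18.
If it is under cup 2 (prior 1/9): the dealer opened cup 2, so this case is ruled out; weight (1/9)·0 = 0.
If it is under cup 3 (prior 1/3): the dealer has no choice, probability 1; weight (1/3)·1 = 1/3.
The weights sum to 11/18.
So P(the pea under cup 1 | the dealer opened cup 2) = (5/18) / (11/18) = 5/11.

5/11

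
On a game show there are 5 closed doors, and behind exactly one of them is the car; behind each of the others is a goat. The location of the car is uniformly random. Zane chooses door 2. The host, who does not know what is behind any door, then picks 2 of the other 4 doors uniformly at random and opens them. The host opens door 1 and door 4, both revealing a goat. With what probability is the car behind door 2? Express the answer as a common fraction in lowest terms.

Apply Bayes' rule, conditioning on where the car actually is.
If it is behind either of doors 1 and 4 (prior 1/5 each): that door was opened and seen not to hold the prize — ruled out; weight (1/5)·0 = 0 each.
If it is behind any of doors 2, 3, and 5 (prior 1/5 each): the host picks exactly this set with probability 1/6 regardless, and none is the prize; weight (1/5)·(1/6) = 1/30 each.
The weights sum to 1/10.
So P(the car behind door 2 | the host opened door 1 and door 4) = (1/30) / (1/10) = 1/3.

1/3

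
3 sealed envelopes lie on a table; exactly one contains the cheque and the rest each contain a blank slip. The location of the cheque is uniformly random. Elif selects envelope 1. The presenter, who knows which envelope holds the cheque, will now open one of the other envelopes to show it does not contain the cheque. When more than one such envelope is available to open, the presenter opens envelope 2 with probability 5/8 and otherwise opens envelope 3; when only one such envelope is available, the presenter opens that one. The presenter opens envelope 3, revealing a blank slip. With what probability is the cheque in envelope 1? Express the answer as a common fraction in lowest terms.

3/11

Condition on the true location of the cheque.
If it is in envelope 1 (prior 1/3): envelope 2 is available but not opened, probability 3/8; weight (1/3)·(3/8) = 1/8.
If it is in envelope 2 (prior 1/3): only envelope 3 is available, probability 1; weight (1/3)·1 = 1/3.
If it is in envelope 3 (prior 1/3): the presenter opened envelope 3, so this case is ruled out; weight (1/3)·0 = 0.
The weights sum to 11/24.
So P(the cheque in envelope 1 | the presenter opened envelope 3) = (1/8) / (11/24) = 3/11.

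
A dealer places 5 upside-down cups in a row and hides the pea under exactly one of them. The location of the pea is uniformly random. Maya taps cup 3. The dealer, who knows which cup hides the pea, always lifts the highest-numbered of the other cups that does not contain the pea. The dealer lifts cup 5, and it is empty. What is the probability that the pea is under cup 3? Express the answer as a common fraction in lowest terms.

1/4

Apply Bayes' rule, conditioning on where the pea actually is.
If it is under any of cups 1, 2, 3, and 4 (prior 1/5 each): cup 5 is the highest-numbered option available, probability 1; weight (1/5)·1 = 1/5 each.
If it is under cup 5 (prior 1/5): the dealer opened cup 5, so this case is ruled out; weight (1/5)·0 = 0.
The weights sum to 4/5.
So P(the pea under cup 3 | the dealer opened cup 5) = (1/5) / (4/5) = 1/4.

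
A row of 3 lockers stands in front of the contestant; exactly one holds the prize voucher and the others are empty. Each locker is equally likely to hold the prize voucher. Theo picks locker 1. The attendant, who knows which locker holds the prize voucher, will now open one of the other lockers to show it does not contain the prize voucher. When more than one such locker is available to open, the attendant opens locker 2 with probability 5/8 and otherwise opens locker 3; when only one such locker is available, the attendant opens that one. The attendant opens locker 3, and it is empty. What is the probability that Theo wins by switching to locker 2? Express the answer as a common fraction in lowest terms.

8/11

Consider each possible location of the prize voucher in turn.
If it is in locker 1 (prior 1/3): locker 2 is available but not opened, probability 3/8; weight (1/3)·(3/8) = 1/8.
If it is in locker 2 (prior 1/3): only locker 3 is available, probability 1; weight (1/3)·1 = 1/3.
If it is in locker 3 (prior 1/3): the attendant opened locker 3, so this case is ruled out; weight (1/3)·0 = 0.
The weights sum to 11/24.
So P(the prize voucher in locker 2 | the attendant opened locker 3) = (1/3) / (11/24) = 8/11.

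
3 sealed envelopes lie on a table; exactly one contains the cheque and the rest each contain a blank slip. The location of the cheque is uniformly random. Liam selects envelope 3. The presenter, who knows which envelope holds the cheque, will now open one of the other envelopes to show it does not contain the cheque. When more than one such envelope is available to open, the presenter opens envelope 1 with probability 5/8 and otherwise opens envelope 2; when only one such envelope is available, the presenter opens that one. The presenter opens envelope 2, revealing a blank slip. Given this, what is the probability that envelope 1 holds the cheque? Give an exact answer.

Condition on the true location of the cheque.
If it is in envelope 1 (prior 1/3): only envelope 2 is available, probability 1; weight (1/3)·1 = 1/3.
If it is in envelope 2 (prior 1/3): the presenter opened envelope 2, so this case is ruled out; weight (1/3)·0 = 0.
If it is in envelope 3 (prior 1/3): envelope 1 is available but not opened, probability 3/8; weight (1/3)·(3/8) = 1/8.
The weights sum to 11/24.
So P(the cheque in envelope 1 | the presenter opened envelope 2) = (1/3) / (11/24) = 8/11.

8/11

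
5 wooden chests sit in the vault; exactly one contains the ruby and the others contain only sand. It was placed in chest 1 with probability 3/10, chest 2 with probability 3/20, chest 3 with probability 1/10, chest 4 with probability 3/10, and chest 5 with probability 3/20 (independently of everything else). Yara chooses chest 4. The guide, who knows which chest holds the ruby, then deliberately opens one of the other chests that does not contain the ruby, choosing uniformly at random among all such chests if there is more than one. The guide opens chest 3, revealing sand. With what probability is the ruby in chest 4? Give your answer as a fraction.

3/11

Consider each possible location of the ruby in turn.
If it is in chest 1 (prior 3/10): the guide has 3 equally likely choices, so probability 1/3; weight (3/10)·(1/3) = 1/10.
If it is in either of chests 2 and 5 (prior 3/20 each): the guide has 3 equally likely choices, so probability 1/3; weight (3/20)·(1/3) = 1/20 each.
If it is in chest 3 (prior 1/10): the guide opened chest 3, so this case is ruled out; weight (1/10)·0 = 0.
If it is in chest 4 (prior 3/10): the guide has 4 equally likely choices, so probability 1/4; weight (3/10)·(1/4) = 3/40.
The weights sum to 11/40.
So P(the ruby in chest 4 | the guide opened chest 3) = (3/40) / (11/40) = 3/11.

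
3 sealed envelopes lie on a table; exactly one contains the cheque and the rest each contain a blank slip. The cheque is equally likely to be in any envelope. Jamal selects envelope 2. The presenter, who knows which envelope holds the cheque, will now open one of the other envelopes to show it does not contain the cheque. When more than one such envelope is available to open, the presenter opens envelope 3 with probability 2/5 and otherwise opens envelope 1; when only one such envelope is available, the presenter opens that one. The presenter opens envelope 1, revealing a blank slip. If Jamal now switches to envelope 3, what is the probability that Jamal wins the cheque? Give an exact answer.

5/8

Consider each possible location of the cheque in turn.
If it is in envelope 1 (prior 1/3): the presenter opened envelope 1, so this case is ruled out; weight (1/3)·0 = 0.
If it is in envelope 2 (prior 1/3): envelope 3 is available but not opened, probability 3/5; weight (1/3)·(3/5) = 1/5.
If it is in envelope 3 (prior 1/3): only envelope 1 is available, probability 1; weight (1/3)·1 = 1/3.
The weights sum to 8/15.
So P(the cheque in envelope 3 | the presenter opened envelope 1) = (1/3) / (8/15) = 5/8.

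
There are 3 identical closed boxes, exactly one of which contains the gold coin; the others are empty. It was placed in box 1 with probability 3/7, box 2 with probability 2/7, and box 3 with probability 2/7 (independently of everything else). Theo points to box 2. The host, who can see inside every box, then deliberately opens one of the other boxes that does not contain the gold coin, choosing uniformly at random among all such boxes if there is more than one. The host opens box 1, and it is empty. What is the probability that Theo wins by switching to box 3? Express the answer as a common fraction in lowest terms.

2/3

Consider each possible location of the gold coin in turn.
If it is in box 1 (prior 3/7): the host opened box 1, so this case is ruled out; weight (3/7)·0 = 0.
If it is in box 2 (prior 2/7): the host has 2 equally likely choices, so probability 1/2; weight (2/7)·(1/2) = 1/7.
If it is in box 3 (prior 2/7): the host has no choice, probability 1; weight (2/7)·1 = 2/7.
The weights sum to 3/7.
So P(the gold coin in box 3 | the host opened box 1) = (2/7) / (3/7) = 2/3.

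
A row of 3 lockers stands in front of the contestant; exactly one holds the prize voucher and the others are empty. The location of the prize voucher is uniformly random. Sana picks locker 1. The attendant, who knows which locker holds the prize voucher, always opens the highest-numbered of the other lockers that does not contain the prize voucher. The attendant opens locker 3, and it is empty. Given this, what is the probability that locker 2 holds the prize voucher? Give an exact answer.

1/2

Apply Bayes' rule, conditioning on where the prize voucher actually is.
If it is in either of lockers 1 and 2 (prior 1/3 each): locker 3 is the highest-numbered option available, probability 1; weight (1/3)·1 = 1/3 each.
If it is in locker 3 (prior 1/3): the attendant opened locker 3, so this case is ruled out; weight (1/3)·0 = 0.
The weights sum to 2/3.
So P(the prize voucher in locker 2 | the attendant opened locker 3) = (1/3) / (2/3) = 1/2.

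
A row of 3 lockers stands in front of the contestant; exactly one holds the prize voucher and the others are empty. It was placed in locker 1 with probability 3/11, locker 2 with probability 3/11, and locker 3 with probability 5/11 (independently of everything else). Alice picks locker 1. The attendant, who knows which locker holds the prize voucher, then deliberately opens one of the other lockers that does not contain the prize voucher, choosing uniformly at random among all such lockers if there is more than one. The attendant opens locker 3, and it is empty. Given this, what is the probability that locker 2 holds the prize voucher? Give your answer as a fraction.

2/3

Consider each possible location of the prize voucher in turn.
If it is in locker 1 (prior 3/11): the attendant has 2 equally likely choices, so probability 1/2; weight (3/11)·(1/2) = 3/22.
If it is in locker 2 (prior 3/11): the attendant has no choice, probability 1; weight (3/11)·1 = 3/11.
If it is in locker 3 (prior 5/11): the attendant opened locker 3, so this case is ruled out; weight (5/11)·0 = 0.
The weights sum to 9/22.
So P(the prize voucher in locker 2 | the attendant opened locker 3) = (3/11) / (9/22) = 2/3.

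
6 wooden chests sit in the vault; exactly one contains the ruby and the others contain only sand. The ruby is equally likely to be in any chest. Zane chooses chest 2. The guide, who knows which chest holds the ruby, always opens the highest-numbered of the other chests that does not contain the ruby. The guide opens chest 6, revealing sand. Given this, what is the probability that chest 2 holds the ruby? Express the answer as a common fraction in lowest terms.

1/5

Consider each possible location of the ruby in turn.
If it is in any of chests 1, 2, 3, 4, and 5 (prior 1/6 each): chest 6 is the highest-numbered option available, probability 1; weight (1/6)·1 = 1/6 each.
If it is in chest 6 (prior 1/6): the guide opened chest 6, so this case is ruled out; weight (1/6)·0 = 0.
The weights sum to 5/6.
So P(the ruby in chest 2 | the guide opened chest 6) = (1/6) / (5/6) = 1/5.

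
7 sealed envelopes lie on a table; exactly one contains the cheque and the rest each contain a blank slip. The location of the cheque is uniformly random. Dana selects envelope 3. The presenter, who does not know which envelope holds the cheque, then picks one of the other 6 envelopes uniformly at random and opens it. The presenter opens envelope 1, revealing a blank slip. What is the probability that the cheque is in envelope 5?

1/6

Condition on the true location of the cheque.
If it is in envelope 1 (prior 1/7): the presenter opened envelope 1, so this case is ruled out; weight (1/7)·0 = 0.
If it is in any of envelopes 2, 3, 4, 5, 6, and 7 (prior 1/7 each): the presenter picks envelope 1 with probability 1/6 regardless, and it is not the prize; weight (1/7)·(1/6) = 1/42 each.
The weights sum to 1/7.
So P(the cheque in envelope 5 | the presenter opened envelope 1) = (1/42) / (1/7) = 1/6.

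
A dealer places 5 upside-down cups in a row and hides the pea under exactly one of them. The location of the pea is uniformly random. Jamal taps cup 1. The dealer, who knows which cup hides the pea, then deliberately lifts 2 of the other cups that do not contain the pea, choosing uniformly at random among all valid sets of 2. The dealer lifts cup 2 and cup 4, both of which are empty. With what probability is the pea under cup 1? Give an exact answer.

Condition on the true location of the pea.
If it is under cup 1 (prior 1/5): the dealer has 6 equally likely choices, so probability 1/6; weight (1/5)·(1/6) = 1/30.
If it is under either of cups 2 and 4 (prior 1/5 each): that cup was opened and seen not to hold the prize — ruled out; weight (1/5)·0 = 0 each.
If it is under either of cups 3 and 5 (prior 1/5 each): the dealer has 3 equally likely choices, so probability 1/3; weight (1/5)·(1/3) = 1/15 each.
The weights sum to 1/6.
So P(the pea under cup 1 | the dealer opened cup 2 and cup 4) = (1/30) / (1/6) = 1/5.

1/5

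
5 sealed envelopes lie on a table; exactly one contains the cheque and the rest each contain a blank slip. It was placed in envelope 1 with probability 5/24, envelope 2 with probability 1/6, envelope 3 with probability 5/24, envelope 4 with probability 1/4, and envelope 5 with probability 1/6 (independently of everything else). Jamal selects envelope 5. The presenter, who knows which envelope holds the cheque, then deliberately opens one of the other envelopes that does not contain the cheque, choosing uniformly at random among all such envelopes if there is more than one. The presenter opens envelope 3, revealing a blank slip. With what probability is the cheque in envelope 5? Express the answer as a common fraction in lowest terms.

1/6

Apply Bayes' rule, conditioning on where the cheque actually is.
If it is in envelope 1 (prior 5/24): the presenter has 3 equally likely choices, so probability 1/3; weight (5/24)·(1/3) = 5/72.
If it is in envelope 2 (prior 1/6): the presenter has 3 equally likely choices, so probability 1/3; weight (1/6)·(1/3) = 1/18.
If it is in envelope 3 (prior 5/24): the presenter opened envelope 3, so this case is ruled out; weight (5/24)·0 = 0.
If it is in envelope 4 (prior 1/4): the presenter has 3 equally likely choices, so probability 1/3; weight (1/4)·(1/3) = 1/12.
If it is in envelope 5 (prior 1/6): the presenter has 4 equally likely choices, so probability 1/4; weight (1/6)·(1/4) = 1/24.
The weights sum to 1/4.
So P(the cheque in envelope 5 | the presenter opened envelope 3) = (1/24) / (1/4) = 1/6.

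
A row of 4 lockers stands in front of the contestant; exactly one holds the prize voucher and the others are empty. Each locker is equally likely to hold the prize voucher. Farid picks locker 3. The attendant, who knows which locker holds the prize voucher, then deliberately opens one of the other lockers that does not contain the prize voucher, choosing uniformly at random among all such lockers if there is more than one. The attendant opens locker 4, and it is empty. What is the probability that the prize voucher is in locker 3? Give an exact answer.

1/4

Consider each possible location of the prize voucher in turn.
If it is in either of lockers 1 and 2 (prior 1/4 each): the attendant has 2 equally likely choices, so probability 1/2; weight (1/4)·(1/2) = 1/8 each.
If it is in locker 3 (prior 1/4): the attendant has 3 equally likely choices, so probability 1/3; weight (1/4)·(1/3) = 1/12.
If it is in locker 4 (prior 1/4): the attendant opened locker 4, so this case is ruled out; weight (1/4)·0 = 0.
The weights sum to 1/3.
So P(the prize voucher in locker 3 | the attendant opened locker 4) = (1/12) / (1/3) = 1/4.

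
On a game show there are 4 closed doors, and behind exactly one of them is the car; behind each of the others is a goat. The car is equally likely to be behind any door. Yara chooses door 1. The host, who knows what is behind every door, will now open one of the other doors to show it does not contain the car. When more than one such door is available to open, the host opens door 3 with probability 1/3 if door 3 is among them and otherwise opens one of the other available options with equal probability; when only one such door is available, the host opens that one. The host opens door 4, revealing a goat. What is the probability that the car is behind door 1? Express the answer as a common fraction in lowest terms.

Consider each possible location of the car in turn.
If it is behind door 1 (prior 1/4): door 3 is available but not opened; door 4 gets probability (1 − 1/3)/2 = 1/3; weight (1/4)·(1/3) = 1/12.
If it is behind door 2 (prior 1/4): door 3 is available but not opened, probability 2/3; weight (1/4)·(2/3) = 1/6.
If it is behind door 3 (prior 1/4): door 3 holds the prize so is unavailable; the host chooses uniformly among the 2 others, probability 1/2; weight (1/4)·(1/2) = 1/8.
If it is behind door 4 (prior 1/4): the host opened door 4, so this case is ruled out; weight (1/4)·0 = 0.
The weights sum to 3/8.
So P(the car behind door 1 | the host opened door 4) = (1/12) / (3/8) = 2/9.

2/9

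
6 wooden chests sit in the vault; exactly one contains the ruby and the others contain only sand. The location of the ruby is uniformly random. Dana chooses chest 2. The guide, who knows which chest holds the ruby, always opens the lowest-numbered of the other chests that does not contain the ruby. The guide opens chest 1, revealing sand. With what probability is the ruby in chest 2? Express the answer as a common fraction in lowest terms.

Apply Bayes' rule, conditioning on where the ruby actually is.
If it is in chest 1 (prior 1/6): the guide opened chest 1, so this case is ruled out; weight (1/6)·0 = 0.
If it is in any of chests 2, 3, 4, 5, and 6 (prior 1/6 each): chest 1 is the lowest-numbered option available, probability 1; weight (1/6)·1 = 1/6 each.
The weights sum to 5/6.
So P(the ruby in chest 2 | the guide opened chest 1) = (1/6) / (5/6) = 1/5.

1/5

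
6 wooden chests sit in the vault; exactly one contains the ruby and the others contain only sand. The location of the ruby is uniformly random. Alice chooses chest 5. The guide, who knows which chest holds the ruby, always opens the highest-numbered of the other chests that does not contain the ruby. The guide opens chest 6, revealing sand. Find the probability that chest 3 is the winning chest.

Apply Bayes' rule, conditioning on where the ruby actually is.
If it is in any of chests 1, 2, 3, 4, and 5 (prior 1/6 each): chest 6 is the highest-numbered option available, probability 1; weight (1/6)·1 = 1/6 each.
If it is in chest 6 (prior 1/6): the guide opened chest 6, so this case is ruled out; weight (1/6)·0 = 0.
The weights sum to 5/6.
So P(the ruby in chest 3 | the guide opened chest 6) = (1/6) / (5/6) = 1/5.

1/5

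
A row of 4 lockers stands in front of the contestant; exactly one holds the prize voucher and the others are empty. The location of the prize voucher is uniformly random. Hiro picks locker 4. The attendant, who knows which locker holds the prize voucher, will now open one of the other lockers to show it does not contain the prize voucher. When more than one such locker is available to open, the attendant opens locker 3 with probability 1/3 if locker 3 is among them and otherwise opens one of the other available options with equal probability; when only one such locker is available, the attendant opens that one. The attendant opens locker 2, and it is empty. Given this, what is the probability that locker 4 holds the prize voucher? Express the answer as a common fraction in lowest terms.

2/9

Apply Bayes' rule, conditioning on where the prize voucher actually is.
If it is in locker 1 (prior 1/4): locker 3 is available but not opened, probability 2/3; weight (1/4)·(2/3) = 1/6.
If it is in locker 2 (prior 1/4): the attendant opened locker 2, so this case is ruled out; weight (1/4)·0 = 0.
If it is in locker 3 (prior 1/4): locker 3 holds the prize so is unavailable; the attendant chooses uniformly among the 2 others, probability 1/2; weight (1/4)·(1/2) = 1/8.
If it is in locker 4 (prior 1/4): locker 3 is available but not opened; locker 2 gets probability (1 − 1/3)/2 = 1/3; weight (1/4)·(1/3) = 1/12.
The weights sum to 3/8.
So P(the prize voucher in locker 4 | the attendant opened locker 2) = (1/12) / (3/8) = 2/9.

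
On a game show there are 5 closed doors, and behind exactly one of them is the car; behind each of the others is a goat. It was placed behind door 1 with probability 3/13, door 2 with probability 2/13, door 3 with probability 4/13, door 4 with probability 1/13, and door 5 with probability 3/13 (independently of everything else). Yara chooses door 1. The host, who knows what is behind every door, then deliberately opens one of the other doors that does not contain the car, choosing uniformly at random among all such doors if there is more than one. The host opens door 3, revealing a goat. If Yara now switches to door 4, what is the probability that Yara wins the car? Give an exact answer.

4/33

Apply Bayes' rule, conditioning on where the car actually is.
If it is behind door 1 (prior 3/13): the host has 4 equally likely choices, so probability 1/4; weight (3/13)·(1/4) = 3/52.
If it is behind door 2 (prior 2/13): the host has 3 equally likely choices, so probability 1/3; weight (2/13)·(1/3) = 2/39.
If it is behind door 3 (prior 4/13): the host opened door 3, so this case is ruled out; weight (4/13)·0 = 0.
If it is behind door 4 (prior 1/13): the host has 3 equally likely choices, so probability 1/3; weight (1/13)·(1/3) = 1/39.
If it is behind door 5 (prior 3/13): the host has 3 equally likely choices, so probability 1/3; weight (3/13)·(1/3) = 1/13.
The weights sum to 11/52.
So P(the car behind door 4 | the host opened door 3) = (1/39) / (11/52) = 4/33.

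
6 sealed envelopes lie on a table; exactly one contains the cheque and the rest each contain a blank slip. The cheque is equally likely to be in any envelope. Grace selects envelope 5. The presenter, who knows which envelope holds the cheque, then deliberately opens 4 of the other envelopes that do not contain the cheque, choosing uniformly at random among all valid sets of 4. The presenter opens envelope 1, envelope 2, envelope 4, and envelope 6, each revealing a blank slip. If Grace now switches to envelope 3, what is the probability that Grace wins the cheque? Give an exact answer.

5/6

Condition on the true location of the cheque.
If it is in any of envelopes 1, 2, 4, and 6 (prior 1/6 each): that envelope was opened and seen not to hold the prize — ruled out; weight (1/6)·0 = 0 each.
If it is in envelope 3 (prior 1/6): the presenter has no choice, probability 1; weight (1/6)·1 = 1/6.
If it is in envelope 5 (prior 1/6): the presenter has 5 equally likely choices, so probability 1/5; weight (1/6)·(1/5) = 1/30.
The weights sum to 1/5.
So P(the cheque in envelope 3 | the presenter opened envelope 1, envelope 2, envelope 4, and envelope 6) = (1/6) / (1/5) = 5/6.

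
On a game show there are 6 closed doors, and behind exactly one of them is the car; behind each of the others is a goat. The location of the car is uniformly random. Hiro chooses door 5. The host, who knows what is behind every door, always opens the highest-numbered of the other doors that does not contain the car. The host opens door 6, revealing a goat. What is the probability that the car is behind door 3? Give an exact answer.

1/5

Apply Bayes' rule, conditioning on where the car actually is.
If it is behind any of doors 1, 2, 3, 4, and 5 (prior 1/6 each): door 6 is the highest-numbered option available, probability 1; weight (1/6)·1 = 1/6 each.
If it is behind door 6 (prior 1/6): the host opened door 6, so this case is ruled out; weight (1/6)·0 = 0.
The weights sum to 5/6.
So P(the car behind door 3 | the host opened door 6) = (1/6) / (5/6) = 1/5.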